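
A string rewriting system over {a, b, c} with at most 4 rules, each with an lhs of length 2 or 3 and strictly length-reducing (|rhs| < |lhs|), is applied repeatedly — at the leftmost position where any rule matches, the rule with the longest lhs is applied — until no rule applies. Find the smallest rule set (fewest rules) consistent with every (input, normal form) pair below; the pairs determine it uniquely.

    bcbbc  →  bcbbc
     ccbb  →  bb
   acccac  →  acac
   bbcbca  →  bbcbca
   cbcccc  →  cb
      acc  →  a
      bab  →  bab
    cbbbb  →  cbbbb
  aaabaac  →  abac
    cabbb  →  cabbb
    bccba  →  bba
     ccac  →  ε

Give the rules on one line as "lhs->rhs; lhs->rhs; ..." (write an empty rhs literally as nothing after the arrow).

aa->a; cc->; cca->c

  | bcbbc
  | ccbb => bb
  | acccac => acac
  | bbcbca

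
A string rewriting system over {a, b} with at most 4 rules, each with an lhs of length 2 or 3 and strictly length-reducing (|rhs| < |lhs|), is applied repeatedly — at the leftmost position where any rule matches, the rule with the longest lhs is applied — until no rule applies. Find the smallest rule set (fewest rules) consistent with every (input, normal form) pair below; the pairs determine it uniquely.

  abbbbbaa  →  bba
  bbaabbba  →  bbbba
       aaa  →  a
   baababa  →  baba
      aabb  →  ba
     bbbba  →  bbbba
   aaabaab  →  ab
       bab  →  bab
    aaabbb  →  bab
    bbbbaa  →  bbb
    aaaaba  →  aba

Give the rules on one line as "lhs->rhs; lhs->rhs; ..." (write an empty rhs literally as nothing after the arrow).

  | abbbbbaa => babbbaa => bbabaa => bba
  | bbaabbba => bbbba
  | aaa => aa => a
  | baababa => baba

aa->a; abb->ba; baa->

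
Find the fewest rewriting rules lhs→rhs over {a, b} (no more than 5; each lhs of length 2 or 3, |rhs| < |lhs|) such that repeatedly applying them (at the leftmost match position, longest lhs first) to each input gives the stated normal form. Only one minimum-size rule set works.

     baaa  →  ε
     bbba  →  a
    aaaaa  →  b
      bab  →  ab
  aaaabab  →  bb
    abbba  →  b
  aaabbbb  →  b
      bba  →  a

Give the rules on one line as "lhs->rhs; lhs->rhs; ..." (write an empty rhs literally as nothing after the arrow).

aa->b; aaa->; ba->a; bbb->

  | baaa => aaa => ε
  | bbba => a
  | aaaaa => aa => b
  | bab => ab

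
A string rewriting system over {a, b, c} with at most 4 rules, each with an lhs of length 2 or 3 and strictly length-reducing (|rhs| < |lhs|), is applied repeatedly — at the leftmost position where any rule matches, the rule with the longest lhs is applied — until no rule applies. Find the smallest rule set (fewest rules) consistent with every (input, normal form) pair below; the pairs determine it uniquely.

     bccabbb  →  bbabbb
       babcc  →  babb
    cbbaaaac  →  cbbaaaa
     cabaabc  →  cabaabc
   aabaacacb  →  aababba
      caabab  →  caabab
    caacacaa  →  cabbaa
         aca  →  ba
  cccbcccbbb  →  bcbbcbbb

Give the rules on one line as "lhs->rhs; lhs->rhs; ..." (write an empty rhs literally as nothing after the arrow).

ac->a; aca->ba; acb->ba; cc->b

  | bccabbb => bbabbb
  | babcc => babb
  | cbbaaaac => cbbaaaa
  | cabaabc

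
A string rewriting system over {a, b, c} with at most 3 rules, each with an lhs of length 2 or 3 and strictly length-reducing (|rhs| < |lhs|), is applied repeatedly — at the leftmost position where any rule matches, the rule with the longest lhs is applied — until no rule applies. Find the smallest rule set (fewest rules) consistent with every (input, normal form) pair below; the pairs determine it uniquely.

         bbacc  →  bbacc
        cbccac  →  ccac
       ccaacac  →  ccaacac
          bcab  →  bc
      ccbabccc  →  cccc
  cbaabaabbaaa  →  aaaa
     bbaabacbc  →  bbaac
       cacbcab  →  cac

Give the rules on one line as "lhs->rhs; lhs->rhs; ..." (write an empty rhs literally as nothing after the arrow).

ab->; cb->

  | bbacc
  | cbccac => ccac
  | ccaacac
  | bcab => bc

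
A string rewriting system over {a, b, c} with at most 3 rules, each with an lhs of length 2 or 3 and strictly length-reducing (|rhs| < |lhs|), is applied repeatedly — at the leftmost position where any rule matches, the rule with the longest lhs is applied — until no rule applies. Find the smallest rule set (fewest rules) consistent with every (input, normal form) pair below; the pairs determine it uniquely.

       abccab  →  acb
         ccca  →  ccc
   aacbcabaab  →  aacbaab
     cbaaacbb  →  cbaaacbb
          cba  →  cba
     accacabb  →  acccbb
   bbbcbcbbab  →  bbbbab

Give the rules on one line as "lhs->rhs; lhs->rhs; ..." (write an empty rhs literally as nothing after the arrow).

bc->; ca->c

  | abccab => acab => acb
  | ccca => ccc
  | aacbcabaab => aacabaab => aacbaab
  | cbaaacbb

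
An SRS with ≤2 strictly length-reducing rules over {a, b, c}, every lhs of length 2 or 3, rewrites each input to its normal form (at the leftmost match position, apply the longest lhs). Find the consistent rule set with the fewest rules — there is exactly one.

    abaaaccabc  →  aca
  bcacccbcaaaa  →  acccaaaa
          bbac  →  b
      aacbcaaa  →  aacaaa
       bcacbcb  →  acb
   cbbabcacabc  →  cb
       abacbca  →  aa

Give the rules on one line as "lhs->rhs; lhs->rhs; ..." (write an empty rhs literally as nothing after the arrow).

ba->b; bc->

  | abaaaccabc => abaaccabc => abaccabc => abccabc => acabc => aca
  | bcacccbcaaaa => acccbcaaaa => acccaaaa
  | bbac => bbc => b
  | aacbcaaa => aacaaa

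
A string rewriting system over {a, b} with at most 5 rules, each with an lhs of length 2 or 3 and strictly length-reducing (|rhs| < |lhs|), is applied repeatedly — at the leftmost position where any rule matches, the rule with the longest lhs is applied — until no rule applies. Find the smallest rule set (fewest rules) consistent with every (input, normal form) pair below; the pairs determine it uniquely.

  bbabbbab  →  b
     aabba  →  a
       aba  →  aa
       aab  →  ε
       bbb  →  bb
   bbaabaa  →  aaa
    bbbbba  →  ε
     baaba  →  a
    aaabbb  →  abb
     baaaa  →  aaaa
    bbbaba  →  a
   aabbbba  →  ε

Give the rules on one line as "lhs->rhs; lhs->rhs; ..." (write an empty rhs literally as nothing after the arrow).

aab->; ba->a; bba->; bbb->bb

  | bbabbbab => bbbab => bbab => b
  | aabba => ba => a
  | aba => aa
  | aab => ε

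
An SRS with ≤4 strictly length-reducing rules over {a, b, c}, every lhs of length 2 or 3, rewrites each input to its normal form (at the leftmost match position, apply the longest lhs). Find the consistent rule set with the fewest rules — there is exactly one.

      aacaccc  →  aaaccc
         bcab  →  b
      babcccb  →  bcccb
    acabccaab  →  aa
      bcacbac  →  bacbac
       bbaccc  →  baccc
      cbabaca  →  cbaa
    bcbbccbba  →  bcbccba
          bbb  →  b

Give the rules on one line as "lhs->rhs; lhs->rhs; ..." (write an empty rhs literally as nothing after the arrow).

ab->; bb->b; ca->a

  | aacaccc => aaaccc
  | bcab => bab => b
  | babcccb => bcccb
  | acabccaab => aabccaab => accaab => acaab => aaab => aa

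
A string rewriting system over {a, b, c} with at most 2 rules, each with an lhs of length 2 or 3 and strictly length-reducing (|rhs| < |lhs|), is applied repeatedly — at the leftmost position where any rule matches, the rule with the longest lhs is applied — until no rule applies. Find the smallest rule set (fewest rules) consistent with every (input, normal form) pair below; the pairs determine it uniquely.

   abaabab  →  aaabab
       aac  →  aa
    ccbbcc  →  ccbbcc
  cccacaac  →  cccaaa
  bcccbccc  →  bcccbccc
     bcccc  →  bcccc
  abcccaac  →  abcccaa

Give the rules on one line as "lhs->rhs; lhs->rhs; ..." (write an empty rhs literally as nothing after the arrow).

  | abaabab => aaabab
  | aac => aa
  | ccbbcc
  | cccacaac => cccaaac => cccaaa

ac->a; baa->aa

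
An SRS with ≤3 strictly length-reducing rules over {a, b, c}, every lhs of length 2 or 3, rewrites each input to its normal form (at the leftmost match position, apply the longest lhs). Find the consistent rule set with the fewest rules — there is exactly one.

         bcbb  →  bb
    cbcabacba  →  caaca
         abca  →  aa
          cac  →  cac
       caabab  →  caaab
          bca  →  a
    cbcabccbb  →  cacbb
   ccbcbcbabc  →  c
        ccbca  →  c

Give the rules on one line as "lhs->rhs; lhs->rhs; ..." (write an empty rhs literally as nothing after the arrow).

ba->a; bc->; cca->c

  | bcbb => bb
  | cbcabacba => cabacba => caacba => caaca
  | abca => aa
  | cac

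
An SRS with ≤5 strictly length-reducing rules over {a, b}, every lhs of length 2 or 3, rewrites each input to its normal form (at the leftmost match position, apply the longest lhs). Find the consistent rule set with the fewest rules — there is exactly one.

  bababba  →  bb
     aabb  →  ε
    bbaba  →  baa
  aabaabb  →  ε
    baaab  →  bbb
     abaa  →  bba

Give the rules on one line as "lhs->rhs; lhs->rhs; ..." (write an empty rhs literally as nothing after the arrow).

  | bababba => aabba => aba => bb
  | aabb => ab => ε
  | bbaba => baa
  | aabaabb => abbabb => babb => ab => ε

aaa->b; ab->; aba->bb; bab->a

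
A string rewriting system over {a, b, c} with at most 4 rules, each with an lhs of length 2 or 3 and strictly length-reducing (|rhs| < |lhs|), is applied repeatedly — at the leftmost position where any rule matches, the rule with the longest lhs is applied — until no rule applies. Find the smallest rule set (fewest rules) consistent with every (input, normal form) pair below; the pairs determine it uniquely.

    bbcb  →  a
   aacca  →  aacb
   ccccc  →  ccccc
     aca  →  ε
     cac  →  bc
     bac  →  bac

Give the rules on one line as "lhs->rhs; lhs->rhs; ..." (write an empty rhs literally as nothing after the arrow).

ab->; bbc->aa; ca->b

  | bbcb => aab => a
  | aacca => aacb
  | ccccc
  | aca => ab => ε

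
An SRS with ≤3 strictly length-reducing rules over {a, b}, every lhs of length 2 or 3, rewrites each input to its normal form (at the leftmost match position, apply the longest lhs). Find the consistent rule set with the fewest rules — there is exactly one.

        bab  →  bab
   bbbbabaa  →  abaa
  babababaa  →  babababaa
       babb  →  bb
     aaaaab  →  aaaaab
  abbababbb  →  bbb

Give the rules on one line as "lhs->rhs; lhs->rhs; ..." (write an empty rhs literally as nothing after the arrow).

abb->b; bba->a

  | bab
  | bbbbabaa => bbabaa => abaa
  | babababaa
  | babb => bb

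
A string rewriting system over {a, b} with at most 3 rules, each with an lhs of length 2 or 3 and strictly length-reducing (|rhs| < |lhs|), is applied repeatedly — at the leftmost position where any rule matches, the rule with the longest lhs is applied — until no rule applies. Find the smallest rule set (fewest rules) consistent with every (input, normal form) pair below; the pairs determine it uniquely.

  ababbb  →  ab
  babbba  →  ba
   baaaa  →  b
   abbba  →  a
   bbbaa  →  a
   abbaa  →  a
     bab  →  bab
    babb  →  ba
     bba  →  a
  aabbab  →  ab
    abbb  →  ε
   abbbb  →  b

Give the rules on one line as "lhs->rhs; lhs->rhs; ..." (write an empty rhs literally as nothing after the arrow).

  | ababbb => abaa => ab
  | babbba => baaa => ba
  | baaaa => baa => b
  | abbba => aaa => a

aa->; bb->; bbb->a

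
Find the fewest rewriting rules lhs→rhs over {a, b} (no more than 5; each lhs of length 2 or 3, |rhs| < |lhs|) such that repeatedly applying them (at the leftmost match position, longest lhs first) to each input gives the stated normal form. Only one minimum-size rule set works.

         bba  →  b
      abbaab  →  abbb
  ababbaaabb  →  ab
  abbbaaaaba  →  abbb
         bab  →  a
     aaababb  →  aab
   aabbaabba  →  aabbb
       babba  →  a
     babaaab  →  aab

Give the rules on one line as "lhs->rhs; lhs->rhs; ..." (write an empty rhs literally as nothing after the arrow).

aaa->a; ba->; baa->b; bab->a

  | bba => b
  | abbaab => abbb
  | ababbaaabb => aabaaabb => aababb => aaab => ab
  | abbbaaaaba => abbbaaba => abbbba => abbb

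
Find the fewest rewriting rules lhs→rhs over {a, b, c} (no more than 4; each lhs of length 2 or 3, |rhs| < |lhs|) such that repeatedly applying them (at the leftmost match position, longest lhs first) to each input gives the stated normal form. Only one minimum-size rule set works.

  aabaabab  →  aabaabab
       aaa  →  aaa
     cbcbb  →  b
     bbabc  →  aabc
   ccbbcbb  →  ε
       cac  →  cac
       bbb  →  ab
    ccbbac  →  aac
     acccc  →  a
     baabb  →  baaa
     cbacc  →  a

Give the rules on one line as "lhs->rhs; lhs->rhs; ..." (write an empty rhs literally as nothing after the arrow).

  | aabaabab
  | aaa
  | cbcbb => cbb => b
  | bbabc => aabc

acb->c; bb->a; cb->; cc->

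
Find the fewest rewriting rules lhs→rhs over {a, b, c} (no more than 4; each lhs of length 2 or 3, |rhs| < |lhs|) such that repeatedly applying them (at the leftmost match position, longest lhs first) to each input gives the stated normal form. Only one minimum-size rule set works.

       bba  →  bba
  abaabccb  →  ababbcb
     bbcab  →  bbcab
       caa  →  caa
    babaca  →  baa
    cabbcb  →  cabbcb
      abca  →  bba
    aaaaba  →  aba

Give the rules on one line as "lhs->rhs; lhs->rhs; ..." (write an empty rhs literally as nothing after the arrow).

aaa->; abc->bb; bac->

  | bba
  | abaabccb => ababbcb
  | bbcab
  | caa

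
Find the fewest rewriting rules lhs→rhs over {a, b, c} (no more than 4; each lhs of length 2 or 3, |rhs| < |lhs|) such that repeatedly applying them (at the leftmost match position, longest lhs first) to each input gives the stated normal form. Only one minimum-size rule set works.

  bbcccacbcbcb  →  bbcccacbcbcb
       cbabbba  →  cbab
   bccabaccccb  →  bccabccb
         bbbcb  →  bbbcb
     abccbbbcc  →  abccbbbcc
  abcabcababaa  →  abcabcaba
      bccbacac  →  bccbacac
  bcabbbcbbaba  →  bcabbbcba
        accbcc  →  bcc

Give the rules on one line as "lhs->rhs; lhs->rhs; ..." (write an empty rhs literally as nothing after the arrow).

acc->; baa->; bba->

  | bbcccacbcbcb
  | cbabbba => cbab
  | bccabaccccb => bccabccb
  | bbbcb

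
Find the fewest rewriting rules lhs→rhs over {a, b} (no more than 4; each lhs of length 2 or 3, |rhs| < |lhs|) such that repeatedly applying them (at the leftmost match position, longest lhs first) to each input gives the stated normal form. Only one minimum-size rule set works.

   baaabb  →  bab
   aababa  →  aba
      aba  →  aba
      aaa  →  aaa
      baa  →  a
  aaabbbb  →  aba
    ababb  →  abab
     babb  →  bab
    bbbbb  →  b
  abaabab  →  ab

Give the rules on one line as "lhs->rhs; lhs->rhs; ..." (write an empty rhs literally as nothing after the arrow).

aab->ba; baa->a; bb->b; bbb->

  | baaabb => aabb => bab
  | aababa => baaba => aba
  | aba
  | aaa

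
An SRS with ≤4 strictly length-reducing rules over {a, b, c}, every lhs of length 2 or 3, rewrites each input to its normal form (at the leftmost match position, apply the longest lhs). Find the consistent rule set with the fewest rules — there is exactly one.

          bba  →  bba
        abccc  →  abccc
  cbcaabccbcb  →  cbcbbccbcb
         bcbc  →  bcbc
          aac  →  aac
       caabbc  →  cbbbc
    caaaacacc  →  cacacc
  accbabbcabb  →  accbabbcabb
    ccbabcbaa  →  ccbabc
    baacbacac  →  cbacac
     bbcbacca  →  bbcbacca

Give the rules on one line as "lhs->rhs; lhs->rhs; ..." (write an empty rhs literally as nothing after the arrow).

aaa->; aab->bb; baa->

  | bba
  | abccc
  | cbcaabccbcb => cbcbbccbcb
  | bcbc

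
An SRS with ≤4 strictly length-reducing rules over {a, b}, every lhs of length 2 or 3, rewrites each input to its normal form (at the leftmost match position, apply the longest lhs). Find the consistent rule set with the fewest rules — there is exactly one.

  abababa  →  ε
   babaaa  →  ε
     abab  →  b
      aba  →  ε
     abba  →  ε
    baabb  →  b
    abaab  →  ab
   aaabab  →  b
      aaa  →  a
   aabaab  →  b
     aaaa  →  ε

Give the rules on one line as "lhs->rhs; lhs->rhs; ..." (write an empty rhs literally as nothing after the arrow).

aa->; ba->a; bb->b

  | abababa => aababa => baba => aba => aa => ε
  | babaaa => abaaa => aaaa => aa => ε
  | abab => aab => b
  | aba => aa => ε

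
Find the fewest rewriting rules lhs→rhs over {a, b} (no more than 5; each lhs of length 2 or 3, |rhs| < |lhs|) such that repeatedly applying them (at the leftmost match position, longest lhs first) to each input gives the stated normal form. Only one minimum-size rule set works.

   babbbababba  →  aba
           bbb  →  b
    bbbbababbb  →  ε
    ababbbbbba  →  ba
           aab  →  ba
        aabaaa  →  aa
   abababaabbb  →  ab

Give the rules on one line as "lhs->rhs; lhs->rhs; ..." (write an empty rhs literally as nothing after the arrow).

  | babbbababba => bbababba => ababba => aba
  | bbb => b
  | bbbbababbb => bbababbb => ababbb => abb => ε
  | ababbbbbba => abbbbba => bbba => ba

aab->ba; abb->; baa->; bb->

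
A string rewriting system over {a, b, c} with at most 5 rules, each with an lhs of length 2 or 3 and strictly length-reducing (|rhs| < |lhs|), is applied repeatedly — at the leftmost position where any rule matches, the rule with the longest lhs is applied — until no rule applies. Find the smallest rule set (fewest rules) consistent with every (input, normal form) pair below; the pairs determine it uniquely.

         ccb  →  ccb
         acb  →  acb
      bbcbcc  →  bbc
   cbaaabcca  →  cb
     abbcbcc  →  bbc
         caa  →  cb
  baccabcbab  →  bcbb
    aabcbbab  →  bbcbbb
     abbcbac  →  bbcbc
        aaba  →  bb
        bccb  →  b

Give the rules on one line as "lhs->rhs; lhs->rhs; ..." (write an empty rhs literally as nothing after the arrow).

  | ccb
  | acb
  | bbcbcc => bbc
  | cbaaabcca => cbaabcca => cbabcca => cbbcca => cba => cb

aa->b; ab->b; ba->b; bcc->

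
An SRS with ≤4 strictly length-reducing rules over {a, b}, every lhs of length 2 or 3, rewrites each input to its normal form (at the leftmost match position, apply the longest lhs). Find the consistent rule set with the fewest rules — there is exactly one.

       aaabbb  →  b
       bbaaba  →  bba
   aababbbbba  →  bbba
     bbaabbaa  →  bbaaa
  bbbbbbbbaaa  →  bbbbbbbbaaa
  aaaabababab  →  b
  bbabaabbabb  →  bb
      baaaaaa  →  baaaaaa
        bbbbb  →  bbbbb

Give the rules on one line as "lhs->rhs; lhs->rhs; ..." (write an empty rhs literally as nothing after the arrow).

  | aaabbb => aab => ab => b
  | bbaaba => bba
  | aababbbbba => abbbbba => bbba
  | bbaabbaa => bbaaa

ab->b; aba->; abb->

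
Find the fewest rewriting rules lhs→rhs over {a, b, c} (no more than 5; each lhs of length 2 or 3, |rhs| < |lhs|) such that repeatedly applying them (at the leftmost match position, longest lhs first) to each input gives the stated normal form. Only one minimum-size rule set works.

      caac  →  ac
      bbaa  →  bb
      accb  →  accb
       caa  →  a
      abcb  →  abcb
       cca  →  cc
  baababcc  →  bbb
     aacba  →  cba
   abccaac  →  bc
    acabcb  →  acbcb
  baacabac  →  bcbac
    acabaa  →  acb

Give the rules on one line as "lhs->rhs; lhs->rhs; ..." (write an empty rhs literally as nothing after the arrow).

aa->; bcc->ab; ca->c; caa->a

  | caac => ac
  | bbaa => bb
  | accb
  | caa => a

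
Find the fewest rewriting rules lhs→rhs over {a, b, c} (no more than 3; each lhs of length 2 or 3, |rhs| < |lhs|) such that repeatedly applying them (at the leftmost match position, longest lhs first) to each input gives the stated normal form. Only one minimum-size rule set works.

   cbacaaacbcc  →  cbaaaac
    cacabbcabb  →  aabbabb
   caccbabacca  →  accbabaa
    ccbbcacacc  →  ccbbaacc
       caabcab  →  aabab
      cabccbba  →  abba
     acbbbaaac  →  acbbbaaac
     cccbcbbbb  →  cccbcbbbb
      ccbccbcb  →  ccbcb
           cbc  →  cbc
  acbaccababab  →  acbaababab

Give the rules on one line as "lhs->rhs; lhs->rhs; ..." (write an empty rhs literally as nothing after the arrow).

bcc->; ca->a

  | cbacaaacbcc => cbaaaacbcc => cbaaaac
  | cacabbcabb => acabbcabb => aabbcabb => aabbabb
  | caccbabacca => accbabacca => accbabaca => accbabaa
  | ccbbcacacc => ccbbacacc => ccbbaacc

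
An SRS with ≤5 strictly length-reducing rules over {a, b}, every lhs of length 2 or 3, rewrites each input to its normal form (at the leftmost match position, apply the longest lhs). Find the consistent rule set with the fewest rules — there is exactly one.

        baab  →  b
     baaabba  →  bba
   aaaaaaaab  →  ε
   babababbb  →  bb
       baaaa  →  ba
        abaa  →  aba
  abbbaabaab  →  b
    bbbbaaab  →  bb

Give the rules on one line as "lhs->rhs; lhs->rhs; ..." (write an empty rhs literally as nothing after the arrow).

  | baab => b
  | baaabba => baabba => bba
  | aaaaaaaab => aaaaaaab => aaaaaab => aaaaab => aaaab => aaab => aab => ε
  | babababbb => bababbbb => babbbbb => bbbbbb => bbbb => bb

aa->a; aab->; abb->bb; bbb->b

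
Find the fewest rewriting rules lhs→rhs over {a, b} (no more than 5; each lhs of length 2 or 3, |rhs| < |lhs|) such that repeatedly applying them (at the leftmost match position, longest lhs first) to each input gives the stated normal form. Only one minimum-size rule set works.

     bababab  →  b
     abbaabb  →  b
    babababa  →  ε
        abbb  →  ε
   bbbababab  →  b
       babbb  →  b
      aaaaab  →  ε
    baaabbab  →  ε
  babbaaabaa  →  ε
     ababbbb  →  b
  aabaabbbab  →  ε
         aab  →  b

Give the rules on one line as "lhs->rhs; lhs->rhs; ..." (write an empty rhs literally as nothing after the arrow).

aa->; ab->; ba->; bb->

  | bababab => babab => bab => b
  | abbaabb => baabb => abb => b
  | babababa => bababa => baba => ba => ε
  | abbb => bb => ε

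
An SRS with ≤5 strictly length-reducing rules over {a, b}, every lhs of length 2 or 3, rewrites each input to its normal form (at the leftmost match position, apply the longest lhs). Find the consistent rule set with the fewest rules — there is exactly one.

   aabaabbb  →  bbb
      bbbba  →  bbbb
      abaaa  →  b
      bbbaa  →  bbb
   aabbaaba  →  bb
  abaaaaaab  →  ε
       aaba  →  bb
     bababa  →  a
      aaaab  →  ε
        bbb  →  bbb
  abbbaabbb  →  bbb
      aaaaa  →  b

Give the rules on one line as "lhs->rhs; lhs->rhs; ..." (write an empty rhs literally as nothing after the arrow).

  | aabaabbb => bbaabbb => bbabbb => bbb
  | bbbba => bbbb
  | abaaa => aaa => ba => b
  | bbbaa => bbba => bbb

aa->b; ab->; ba->b; bab->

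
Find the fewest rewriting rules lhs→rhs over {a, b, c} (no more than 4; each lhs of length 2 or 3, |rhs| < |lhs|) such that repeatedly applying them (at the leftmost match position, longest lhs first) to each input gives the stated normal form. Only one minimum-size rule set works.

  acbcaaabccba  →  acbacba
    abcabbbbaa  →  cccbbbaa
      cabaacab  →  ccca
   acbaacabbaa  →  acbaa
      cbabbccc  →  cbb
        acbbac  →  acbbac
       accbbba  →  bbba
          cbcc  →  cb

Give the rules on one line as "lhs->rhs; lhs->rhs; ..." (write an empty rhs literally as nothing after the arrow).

ab->c; acc->ba; bc->b

  | acbcaaabccba => acbaaabccba => acbaacccba => acbabacba => acbcacba => acbacba
  | abcabbbbaa => ccabbbbaa => cccbbbaa
  | cabaacab => ccaacab => ccaacc => ccaba => ccca
  | acbaacabbaa => acbaaccbaa => acbababaa => acbcabaa => acbabaa => acbcaa => acbaa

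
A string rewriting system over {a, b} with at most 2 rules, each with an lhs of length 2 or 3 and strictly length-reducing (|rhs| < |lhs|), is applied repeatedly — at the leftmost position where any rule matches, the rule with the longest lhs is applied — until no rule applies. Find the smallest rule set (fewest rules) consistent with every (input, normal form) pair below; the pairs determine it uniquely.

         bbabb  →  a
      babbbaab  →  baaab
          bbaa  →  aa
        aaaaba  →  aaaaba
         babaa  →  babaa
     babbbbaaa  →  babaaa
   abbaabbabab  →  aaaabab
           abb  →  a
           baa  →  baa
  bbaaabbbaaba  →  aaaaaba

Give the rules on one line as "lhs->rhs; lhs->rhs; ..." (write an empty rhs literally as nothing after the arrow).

  | bbabb => abb => a
  | babbbaab => baaab
  | bbaa => aa
  | aaaaba

bb->; bbb->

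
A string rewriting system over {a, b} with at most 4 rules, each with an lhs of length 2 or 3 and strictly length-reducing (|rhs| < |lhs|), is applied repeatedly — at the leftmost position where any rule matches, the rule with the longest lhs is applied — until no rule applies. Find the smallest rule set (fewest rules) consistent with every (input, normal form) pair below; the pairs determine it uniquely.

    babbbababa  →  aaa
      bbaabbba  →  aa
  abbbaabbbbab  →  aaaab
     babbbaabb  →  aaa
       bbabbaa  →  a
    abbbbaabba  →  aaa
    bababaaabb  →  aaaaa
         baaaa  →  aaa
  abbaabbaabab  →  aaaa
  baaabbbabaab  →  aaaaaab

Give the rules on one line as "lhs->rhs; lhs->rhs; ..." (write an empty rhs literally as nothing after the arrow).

ba->; bab->a; bb->a; bba->

  | babbbababa => abbababa => ababa => aaa
  | bbaabbba => abbba => aaba => aa
  | abbbaabbbbab => aabaabbbbab => aaabbbbab => aaaabbab => aaaab
  | babbbaabb => abbaabb => aabb => aaa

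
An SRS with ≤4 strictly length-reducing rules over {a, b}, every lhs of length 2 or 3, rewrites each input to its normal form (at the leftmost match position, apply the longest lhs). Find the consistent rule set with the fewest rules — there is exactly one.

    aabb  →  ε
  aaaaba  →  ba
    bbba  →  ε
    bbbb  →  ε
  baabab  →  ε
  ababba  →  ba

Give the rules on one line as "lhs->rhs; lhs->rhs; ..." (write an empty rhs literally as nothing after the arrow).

aa->; ab->; bb->; bbb->a

  | aabb => bb => ε
  | aaaaba => aaba => ba
  | bbba => aa => ε
  | bbbb => ab => ε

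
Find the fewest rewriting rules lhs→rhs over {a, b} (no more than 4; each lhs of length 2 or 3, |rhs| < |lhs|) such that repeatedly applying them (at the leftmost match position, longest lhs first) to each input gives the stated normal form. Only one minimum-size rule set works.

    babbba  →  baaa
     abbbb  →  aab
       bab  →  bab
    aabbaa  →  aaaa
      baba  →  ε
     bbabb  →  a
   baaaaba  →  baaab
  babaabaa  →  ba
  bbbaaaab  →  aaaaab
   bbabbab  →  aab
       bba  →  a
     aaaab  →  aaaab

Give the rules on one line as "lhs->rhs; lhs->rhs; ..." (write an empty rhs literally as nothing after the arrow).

aba->b; bb->; bbb->a

  | babbba => baaa
  | abbbb => aab
  | bab
  | aabbaa => aaaa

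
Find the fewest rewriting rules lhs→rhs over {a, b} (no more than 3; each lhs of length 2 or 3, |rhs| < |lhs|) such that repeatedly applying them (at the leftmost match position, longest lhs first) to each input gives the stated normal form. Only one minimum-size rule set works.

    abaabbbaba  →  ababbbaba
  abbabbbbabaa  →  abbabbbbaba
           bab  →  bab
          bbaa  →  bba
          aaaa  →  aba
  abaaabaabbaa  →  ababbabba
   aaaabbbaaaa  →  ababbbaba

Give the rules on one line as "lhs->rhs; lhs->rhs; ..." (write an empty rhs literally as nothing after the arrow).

aa->a; aaa->ab

  | abaabbbaba => ababbbaba
  | abbabbbbabaa => abbabbbbaba
  | bab
  | bbaa => bba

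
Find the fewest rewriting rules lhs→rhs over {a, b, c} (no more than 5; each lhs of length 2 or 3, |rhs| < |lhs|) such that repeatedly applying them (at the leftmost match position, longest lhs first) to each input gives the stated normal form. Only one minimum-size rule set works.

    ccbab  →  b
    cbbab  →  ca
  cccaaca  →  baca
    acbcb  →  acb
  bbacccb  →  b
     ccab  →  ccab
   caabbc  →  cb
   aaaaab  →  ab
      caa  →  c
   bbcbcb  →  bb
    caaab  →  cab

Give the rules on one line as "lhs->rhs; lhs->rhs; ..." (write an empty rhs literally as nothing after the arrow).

  | ccbab => ccca => baa => b
  | cbbab => cbca => ca
  | cccaaca => baaaca => baca
  | acbcb => acb

aa->; bab->ca; bc->; ccc->ba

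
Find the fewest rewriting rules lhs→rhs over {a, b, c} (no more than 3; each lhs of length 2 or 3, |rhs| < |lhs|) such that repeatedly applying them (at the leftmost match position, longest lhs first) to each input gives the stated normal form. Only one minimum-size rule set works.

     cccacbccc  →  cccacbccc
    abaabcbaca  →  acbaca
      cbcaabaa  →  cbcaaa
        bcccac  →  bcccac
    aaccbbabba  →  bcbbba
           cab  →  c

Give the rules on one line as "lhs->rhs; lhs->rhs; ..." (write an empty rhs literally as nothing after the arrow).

  | cccacbccc
  | abaabcbaca => aabcbaca => acbaca
  | cbcaabaa => cbcaaa
  | bcccac

aac->b; ab->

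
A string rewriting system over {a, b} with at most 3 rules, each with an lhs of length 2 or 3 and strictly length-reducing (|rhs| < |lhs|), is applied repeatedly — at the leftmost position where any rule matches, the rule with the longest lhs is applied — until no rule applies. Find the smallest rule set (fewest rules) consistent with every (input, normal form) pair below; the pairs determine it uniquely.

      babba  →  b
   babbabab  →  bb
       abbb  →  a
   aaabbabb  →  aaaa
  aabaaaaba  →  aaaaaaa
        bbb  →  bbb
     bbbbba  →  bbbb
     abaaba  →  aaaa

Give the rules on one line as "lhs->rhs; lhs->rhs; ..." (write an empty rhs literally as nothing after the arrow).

ab->a; ba->

  | babba => bba => b
  | babbabab => bbabab => bbab => bb
  | abbb => abb => ab => a
  | aaabbabb => aaababb => aaaabb => aaaab => aaaa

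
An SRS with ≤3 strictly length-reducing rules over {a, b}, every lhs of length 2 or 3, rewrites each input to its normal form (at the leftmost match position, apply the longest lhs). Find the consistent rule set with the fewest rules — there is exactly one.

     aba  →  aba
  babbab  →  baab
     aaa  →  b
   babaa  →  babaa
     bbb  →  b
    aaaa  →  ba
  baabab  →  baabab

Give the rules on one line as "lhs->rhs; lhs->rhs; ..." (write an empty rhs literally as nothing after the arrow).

  | aba
  | babbab => baab
  | aaa => b
  | babaa

aaa->b; bb->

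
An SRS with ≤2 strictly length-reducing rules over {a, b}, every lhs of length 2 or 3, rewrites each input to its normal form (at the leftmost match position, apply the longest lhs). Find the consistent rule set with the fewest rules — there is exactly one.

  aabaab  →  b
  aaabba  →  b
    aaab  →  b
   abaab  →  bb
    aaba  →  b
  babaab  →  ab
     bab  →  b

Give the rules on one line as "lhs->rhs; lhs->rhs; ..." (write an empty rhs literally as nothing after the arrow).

aa->b; ba->

  | aabaab => bbaab => bab => b
  | aaabba => babba => bba => b
  | aaab => bab => b
  | abaab => aab => bb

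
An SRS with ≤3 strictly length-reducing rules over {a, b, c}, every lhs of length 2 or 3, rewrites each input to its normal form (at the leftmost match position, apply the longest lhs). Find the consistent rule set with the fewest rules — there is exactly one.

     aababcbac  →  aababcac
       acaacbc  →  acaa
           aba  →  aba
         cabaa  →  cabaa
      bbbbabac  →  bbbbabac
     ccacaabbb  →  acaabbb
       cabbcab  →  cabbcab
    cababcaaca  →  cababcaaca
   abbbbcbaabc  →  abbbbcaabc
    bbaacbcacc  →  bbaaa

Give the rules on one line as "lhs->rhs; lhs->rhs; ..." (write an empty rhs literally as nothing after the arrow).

cb->c; cc->

  | aababcbac => aababcac
  | acaacbc => acaacc => acaa
  | aba
  | cabaa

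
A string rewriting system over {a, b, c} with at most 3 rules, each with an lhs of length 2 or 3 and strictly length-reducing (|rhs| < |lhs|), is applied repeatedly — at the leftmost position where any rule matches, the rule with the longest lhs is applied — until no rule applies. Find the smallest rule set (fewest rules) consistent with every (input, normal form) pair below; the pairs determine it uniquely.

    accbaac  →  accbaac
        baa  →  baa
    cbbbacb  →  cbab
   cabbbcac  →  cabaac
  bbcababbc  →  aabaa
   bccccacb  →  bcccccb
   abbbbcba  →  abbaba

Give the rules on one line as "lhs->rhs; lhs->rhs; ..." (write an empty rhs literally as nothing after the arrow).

  | accbaac
  | baa
  | cbbbacb => cbbbcb => cbab
  | cabbbcac => cabaac

acb->cb; bbc->a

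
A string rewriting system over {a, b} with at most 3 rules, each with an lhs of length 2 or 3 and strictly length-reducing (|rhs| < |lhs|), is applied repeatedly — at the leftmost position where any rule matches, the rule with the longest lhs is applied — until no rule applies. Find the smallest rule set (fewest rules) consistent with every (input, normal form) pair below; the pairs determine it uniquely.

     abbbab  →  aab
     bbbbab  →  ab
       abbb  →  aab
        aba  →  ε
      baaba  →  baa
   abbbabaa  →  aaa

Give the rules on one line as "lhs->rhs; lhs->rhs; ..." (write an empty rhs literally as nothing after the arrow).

aba->bb; abb->aa; bb->

  | abbbab => aabab => abbb => aab
  | bbbbab => bbab => ab
  | abbb => aab
  | aba => bb => ε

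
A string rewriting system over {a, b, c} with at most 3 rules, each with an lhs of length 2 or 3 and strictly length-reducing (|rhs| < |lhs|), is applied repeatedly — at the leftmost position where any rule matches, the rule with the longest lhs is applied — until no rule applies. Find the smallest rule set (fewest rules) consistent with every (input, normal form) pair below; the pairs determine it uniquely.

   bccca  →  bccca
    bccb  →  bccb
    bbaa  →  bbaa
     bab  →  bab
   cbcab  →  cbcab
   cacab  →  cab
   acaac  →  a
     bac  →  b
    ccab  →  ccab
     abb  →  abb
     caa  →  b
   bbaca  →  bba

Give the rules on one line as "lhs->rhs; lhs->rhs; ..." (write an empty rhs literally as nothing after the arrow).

ac->; caa->b

  | bccca
  | bccb
  | bbaa
  | bab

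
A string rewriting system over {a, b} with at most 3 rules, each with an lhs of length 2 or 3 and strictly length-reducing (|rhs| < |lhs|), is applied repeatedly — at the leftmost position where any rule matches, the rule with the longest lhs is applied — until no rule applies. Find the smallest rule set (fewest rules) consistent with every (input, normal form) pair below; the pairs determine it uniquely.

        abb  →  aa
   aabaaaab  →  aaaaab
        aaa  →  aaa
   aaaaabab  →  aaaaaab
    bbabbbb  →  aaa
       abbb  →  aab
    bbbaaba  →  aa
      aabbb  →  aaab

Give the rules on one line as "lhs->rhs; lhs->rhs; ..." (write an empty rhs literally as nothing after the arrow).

abb->aa; ba->a; baa->a

  | abb => aa
  | aabaaaab => aaaaab
  | aaa
  | aaaaabab => aaaaaab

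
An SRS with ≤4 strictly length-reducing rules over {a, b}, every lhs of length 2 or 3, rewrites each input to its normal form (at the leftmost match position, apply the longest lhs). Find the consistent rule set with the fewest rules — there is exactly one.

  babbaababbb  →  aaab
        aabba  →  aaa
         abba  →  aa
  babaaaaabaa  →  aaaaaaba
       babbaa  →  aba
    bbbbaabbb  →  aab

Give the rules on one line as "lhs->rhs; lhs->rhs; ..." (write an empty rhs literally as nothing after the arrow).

  | babbaababbb => abaababbb => abababbb => aaabbb => aaab
  | aabba => aaa
  | abba => aa
  | babaaaaabaa => aaaaaabaa => aaaaaaba

baa->ba; bab->a; bb->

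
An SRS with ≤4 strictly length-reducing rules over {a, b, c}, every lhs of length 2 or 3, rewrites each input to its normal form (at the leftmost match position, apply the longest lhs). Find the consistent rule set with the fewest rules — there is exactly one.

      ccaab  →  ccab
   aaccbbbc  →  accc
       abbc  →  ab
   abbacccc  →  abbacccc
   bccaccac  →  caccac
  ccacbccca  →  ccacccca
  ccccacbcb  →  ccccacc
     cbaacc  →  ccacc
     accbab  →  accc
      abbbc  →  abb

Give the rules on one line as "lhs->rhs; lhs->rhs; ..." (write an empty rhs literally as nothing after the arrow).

aa->a; bc->; cb->c; cba->cc

  | ccaab => ccab
  | aaccbbbc => accbbbc => accbbc => accbc => accc
  | abbc => ab
  | abbacccc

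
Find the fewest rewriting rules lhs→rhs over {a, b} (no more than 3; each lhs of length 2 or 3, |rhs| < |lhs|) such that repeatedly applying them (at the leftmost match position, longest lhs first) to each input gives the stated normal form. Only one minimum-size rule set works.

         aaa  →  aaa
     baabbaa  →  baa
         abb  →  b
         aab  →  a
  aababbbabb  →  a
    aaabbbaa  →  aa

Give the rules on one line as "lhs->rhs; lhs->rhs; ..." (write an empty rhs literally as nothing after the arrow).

  | aaa
  | baabbaa => babaa => baa
  | abb => b
  | aab => a

ab->; bb->a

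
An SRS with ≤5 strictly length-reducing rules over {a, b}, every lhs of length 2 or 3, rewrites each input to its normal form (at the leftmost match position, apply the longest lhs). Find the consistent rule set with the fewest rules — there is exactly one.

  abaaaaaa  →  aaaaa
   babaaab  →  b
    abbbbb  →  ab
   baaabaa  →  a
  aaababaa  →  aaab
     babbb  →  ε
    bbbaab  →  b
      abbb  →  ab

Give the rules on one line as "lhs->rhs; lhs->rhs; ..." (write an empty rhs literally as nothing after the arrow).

  | abaaaaaa => aaaaa
  | babaaab => bbaaab => baab => b
  | abbbbb => abbb => ab
  | baaabaa => abaa => a

ba->b; baa->; bb->; bba->b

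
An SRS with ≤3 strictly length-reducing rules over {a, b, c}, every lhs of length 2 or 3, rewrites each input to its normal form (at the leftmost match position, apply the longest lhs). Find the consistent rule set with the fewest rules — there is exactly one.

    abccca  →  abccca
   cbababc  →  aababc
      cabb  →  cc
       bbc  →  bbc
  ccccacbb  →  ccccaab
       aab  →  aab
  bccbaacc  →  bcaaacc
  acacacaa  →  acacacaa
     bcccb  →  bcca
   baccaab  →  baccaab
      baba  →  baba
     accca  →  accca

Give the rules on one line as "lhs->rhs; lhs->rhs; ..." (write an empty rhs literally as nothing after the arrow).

abb->c; cb->a

  | abccca
  | cbababc => aababc
  | cabb => cc
  | bbc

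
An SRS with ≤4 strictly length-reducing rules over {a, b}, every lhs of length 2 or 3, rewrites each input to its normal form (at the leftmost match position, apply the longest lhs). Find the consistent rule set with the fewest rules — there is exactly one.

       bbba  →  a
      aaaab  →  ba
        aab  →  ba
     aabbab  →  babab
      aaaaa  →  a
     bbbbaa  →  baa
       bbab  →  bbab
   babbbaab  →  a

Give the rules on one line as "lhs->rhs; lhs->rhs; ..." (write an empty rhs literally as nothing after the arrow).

aaa->a; aab->ba; abb->; bbb->

  | bbba => a
  | aaaab => aab => ba
  | aab => ba
  | aabbab => babab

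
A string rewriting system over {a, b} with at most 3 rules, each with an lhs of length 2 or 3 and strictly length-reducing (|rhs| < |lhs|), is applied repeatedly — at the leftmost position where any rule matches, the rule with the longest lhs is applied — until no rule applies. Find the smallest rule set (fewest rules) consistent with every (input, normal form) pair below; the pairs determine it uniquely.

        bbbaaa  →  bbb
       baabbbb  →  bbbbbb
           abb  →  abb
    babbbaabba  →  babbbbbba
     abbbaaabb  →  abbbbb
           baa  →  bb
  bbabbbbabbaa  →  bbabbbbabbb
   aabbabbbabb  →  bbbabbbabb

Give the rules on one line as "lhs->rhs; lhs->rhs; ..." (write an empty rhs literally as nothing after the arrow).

aa->b; aaa->

  | bbbaaa => bbb
  | baabbbb => bbbbbb
  | abb
  | babbbaabba => babbbbbba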